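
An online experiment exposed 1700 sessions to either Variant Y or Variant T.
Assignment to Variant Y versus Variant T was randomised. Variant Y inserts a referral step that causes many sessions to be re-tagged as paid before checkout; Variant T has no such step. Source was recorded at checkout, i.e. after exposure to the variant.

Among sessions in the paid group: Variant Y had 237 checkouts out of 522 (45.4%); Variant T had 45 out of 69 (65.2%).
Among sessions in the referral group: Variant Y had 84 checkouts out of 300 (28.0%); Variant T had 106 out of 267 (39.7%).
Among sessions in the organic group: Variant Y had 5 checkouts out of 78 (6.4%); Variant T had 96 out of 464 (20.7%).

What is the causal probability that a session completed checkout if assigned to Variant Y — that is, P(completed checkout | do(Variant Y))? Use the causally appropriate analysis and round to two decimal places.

0.36

Traffic source lies on the pathway variant → traffic source → outcome, so adjusting for it blocks the indirect effect. For the total causal effect of variant, use the unadjusted pooled rates.
So P(outcome | do(Variant Y)) is just the pooled rate for Variant Y: 326/900 = 0.362.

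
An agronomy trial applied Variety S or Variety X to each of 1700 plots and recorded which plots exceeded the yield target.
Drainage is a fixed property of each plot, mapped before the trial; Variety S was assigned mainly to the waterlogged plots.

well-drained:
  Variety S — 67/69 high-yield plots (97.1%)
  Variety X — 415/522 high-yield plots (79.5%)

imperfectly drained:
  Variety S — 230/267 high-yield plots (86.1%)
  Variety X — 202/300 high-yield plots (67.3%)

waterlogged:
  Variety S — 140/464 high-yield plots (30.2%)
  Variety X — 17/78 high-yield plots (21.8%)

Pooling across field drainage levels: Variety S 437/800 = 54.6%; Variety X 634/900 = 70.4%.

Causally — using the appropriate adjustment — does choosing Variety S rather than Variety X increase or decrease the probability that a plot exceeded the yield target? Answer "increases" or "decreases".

increases

Field drainage differs across varietys for reasons unrelated to any effect of the variety itself, and it separately predicts the outcome — a classic confounder. We must compare within field drainage levels.
Within each level — well-drained: 97.1% vs 79.5%; imperfectly drained: 86.1% vs 67.3%; waterlogged: 30.2% vs 21.8% — Variety S is higher every time.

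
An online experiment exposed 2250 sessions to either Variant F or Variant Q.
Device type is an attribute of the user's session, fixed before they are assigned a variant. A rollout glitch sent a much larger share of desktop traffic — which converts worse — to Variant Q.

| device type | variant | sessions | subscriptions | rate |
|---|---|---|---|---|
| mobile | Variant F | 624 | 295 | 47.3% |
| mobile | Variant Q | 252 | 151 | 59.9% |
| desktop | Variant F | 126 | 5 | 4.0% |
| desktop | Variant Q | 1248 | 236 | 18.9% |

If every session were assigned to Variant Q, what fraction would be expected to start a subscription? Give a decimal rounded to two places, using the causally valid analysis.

0.35

The stratified and pooled comparisons disagree (Variant Q wins within each device type; Variant F wins overall), so the answer turns on the causal role of device type.
Nothing the variant does changes device type; the imbalance is an allocation artefact. With device type also predicting the outcome, the pooled figure is confounded, and the within-stratum comparison is the causal one.
Standardising Variant Q to the population device type mix: 0.389·151/252 + 0.611·236/1248 = 0.349.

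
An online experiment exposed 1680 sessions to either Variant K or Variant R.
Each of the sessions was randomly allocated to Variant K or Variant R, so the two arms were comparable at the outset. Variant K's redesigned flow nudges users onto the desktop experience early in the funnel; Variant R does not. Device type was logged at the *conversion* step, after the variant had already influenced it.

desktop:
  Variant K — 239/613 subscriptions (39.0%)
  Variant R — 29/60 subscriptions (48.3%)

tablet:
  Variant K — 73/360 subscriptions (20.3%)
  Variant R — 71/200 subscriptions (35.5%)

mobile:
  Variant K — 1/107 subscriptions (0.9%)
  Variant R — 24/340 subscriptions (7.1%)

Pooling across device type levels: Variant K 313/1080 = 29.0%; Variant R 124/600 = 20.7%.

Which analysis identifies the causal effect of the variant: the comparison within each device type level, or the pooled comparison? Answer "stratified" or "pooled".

pooled

Stratifying would compare variants among sessions the variants themselves sorted into device type groups — a form of selection on an intermediate. The unconditioned pooled rates give the total causal effect.
Pooled: Variant K 29.0% vs Variant R 20.7%; Variant K is higher overall.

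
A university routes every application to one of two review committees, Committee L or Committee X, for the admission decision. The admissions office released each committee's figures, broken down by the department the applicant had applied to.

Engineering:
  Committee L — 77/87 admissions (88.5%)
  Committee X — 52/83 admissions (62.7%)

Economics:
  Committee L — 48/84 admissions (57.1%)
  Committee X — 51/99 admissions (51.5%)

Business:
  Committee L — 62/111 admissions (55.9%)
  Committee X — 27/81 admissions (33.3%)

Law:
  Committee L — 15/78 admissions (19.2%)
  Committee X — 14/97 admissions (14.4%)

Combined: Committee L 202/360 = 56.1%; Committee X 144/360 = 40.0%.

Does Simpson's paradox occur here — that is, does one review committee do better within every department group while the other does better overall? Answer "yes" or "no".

Within each department level (Engineering 88.5% vs 62.7%; Economics 57.1% vs 51.5%; Business 55.9% vs 33.3%; Law 19.2% vs 14.4%), Committee L has the higher rate every time. Pooled: 56.1% vs 40.0% — Committee L has the higher rate overall. They agree.

no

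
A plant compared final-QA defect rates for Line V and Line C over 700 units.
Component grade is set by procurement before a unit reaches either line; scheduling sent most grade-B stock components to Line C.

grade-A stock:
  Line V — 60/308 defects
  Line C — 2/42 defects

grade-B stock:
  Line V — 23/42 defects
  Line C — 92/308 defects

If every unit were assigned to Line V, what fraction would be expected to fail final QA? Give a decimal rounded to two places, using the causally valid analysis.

Since component grade is a pre-existing factor (not a product of the line) and it affects the outcome on its own, it is a confounder. The stratified rates, not the pooled rate, identify the causal effect.
Standardising Line V to the population component grade mix: 0.500·60/308 + 0.500·23/42 = 0.371.

0.37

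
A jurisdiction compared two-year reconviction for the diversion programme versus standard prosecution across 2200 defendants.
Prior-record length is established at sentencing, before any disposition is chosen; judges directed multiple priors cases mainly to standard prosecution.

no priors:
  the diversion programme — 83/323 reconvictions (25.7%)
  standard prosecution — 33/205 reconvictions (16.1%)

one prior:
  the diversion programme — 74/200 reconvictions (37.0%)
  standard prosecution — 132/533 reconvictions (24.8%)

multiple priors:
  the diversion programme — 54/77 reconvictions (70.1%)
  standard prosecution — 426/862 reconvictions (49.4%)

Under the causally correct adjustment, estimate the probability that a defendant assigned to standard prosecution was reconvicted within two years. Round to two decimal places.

0.33

The prior-record length-specific comparison favours standard prosecution throughout, but the pooled figures favour the diversion programme. The question is whether to condition on prior-record length.
Prior-record length differs across dispositions for reasons unrelated to any effect of the disposition itself, and it separately predicts the outcome — a classic confounder. We must compare within prior-record length levels.
Standardising standard prosecution to the population prior-record length mix: 0.240·33/205 + 0.333·132/533 + 0.427·426/862 = 0.332.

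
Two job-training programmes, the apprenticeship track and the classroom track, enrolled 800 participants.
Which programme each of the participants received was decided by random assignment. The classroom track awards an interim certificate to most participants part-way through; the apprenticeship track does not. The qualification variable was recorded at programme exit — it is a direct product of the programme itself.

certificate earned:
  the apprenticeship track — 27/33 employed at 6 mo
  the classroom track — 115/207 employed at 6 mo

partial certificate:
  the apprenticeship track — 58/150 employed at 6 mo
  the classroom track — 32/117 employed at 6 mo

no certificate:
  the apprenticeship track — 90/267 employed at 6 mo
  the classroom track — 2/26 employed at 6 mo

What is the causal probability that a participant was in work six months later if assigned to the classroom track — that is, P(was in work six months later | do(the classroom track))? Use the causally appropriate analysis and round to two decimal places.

0.43

The distribution of qualification attained during the programme is itself part of what the programme does — it is an intermediate outcome. Holding it fixed would remove that part of the effect; the total effect is the pooled difference.
So P(outcome | do(the classroom track)) is just the pooled rate for the classroom track: 149/350 = 0.426.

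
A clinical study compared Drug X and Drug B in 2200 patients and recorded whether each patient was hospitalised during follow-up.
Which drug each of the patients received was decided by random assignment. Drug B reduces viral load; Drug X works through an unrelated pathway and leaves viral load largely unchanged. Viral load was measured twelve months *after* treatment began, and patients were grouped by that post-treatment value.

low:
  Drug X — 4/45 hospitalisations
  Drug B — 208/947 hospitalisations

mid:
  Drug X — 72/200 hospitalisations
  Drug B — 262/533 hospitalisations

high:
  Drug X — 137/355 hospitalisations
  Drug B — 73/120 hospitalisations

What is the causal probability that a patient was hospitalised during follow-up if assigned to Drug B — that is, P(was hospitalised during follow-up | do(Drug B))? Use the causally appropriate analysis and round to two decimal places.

Because the drug influences viral load, viral load is a post-treatment mediator, not a confounder. Stratifying on it would bias the estimate; the causal effect is the crude pooled difference.
So P(outcome | do(Drug B)) is just the pooled rate for Drug B: 543/1600 = 0.339.

0.34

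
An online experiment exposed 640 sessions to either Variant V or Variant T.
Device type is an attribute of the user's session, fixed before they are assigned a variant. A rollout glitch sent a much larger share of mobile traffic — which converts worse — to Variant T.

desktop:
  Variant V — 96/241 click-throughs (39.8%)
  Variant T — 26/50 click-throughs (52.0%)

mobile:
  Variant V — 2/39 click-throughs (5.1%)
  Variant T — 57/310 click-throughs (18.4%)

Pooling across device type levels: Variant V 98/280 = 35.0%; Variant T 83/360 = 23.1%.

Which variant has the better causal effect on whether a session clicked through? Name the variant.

Variant T

The imbalance in device type arose from how sessions were allocated, not from anything the variant did; and device type independently affects the outcome. The pooled gap is confounded — condition on device type.
Within each level — desktop: 39.8% vs 52.0%; mobile: 5.1% vs 18.4% — Variant T is higher every time.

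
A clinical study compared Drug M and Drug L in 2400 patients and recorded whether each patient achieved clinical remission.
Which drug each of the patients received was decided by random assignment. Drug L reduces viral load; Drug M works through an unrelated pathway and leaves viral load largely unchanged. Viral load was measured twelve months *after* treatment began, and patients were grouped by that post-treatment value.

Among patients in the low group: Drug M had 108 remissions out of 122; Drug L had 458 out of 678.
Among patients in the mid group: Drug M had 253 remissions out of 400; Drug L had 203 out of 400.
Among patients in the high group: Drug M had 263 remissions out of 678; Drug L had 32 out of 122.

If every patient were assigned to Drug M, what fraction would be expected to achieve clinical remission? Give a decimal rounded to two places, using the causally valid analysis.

0.52

Viral load here is a post-treatment variable shaped by the drug; conditioning on it would introduce bias rather than remove it. The overall comparison is the causal one.
So P(outcome | do(Drug M)) is just the pooled rate for Drug M: 624/1200 = 0.520.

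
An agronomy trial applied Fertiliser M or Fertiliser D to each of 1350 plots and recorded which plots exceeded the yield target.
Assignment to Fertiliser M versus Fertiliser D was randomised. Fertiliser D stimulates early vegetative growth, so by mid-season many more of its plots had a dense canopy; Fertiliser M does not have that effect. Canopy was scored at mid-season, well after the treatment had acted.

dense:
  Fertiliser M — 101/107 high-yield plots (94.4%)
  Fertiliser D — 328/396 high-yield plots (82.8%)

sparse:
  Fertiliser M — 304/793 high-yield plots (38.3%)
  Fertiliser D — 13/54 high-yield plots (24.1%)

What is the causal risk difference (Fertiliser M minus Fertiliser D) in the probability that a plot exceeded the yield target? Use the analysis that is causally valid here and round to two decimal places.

-0.31

Mid-season canopy is recorded after the fertiliser and is itself shifted by it — it sits on the causal path from fertiliser to outcome. Conditioning on a mediator would strip out part of the effect we want; the pooled comparison gives the total causal effect.
The causal difference is the pooled difference: 0.450 − 0.758 = -0.308.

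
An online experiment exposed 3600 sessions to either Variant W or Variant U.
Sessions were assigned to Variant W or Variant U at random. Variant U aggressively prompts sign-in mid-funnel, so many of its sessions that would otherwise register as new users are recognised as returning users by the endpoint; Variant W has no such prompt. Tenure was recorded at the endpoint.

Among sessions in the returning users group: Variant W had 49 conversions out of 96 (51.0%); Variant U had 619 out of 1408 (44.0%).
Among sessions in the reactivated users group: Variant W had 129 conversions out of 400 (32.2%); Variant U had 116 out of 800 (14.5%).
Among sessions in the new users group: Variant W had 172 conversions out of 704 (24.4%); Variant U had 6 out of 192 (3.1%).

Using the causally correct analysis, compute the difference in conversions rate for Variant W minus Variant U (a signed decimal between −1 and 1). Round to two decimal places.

-0.02

User tenure is recorded after the variant and is itself shifted by it — it sits on the causal path from variant to outcome. Conditioning on a mediator would strip out part of the effect we want; the pooled comparison gives the total causal effect.
The causal difference is the pooled difference: 0.292 − 0.309 = -0.017.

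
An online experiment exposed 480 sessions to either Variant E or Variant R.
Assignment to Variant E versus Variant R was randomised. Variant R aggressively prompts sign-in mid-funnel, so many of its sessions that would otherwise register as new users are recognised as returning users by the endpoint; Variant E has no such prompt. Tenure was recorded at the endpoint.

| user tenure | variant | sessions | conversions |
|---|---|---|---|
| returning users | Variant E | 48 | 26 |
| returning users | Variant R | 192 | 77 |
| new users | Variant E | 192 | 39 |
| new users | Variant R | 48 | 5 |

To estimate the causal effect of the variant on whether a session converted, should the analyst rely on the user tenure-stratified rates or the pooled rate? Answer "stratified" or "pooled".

pooled

Variant E is higher inside every user tenure stratum but Variant R is higher in aggregate. Whether to stratify depends on how user tenure relates to the variant.
User tenure here is a post-treatment variable shaped by the variant; conditioning on it would introduce bias rather than remove it. The overall comparison is the causal one.
Pooled: Variant E 27.1% vs Variant R 34.2%; Variant R is higher overall.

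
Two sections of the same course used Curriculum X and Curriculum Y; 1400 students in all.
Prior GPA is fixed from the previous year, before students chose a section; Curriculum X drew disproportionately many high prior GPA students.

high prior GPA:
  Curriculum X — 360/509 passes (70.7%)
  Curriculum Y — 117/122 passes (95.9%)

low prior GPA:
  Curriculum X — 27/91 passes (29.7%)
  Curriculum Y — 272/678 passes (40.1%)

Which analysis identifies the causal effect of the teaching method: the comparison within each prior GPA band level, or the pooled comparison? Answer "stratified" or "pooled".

Prior GPA band differs across teaching methods for reasons unrelated to any effect of the teaching method itself, and it separately predicts the outcome — a classic confounder. We must compare within prior GPA band levels.
Within each level — high prior GPA: 70.7% vs 95.9%; low prior GPA: 29.7% vs 40.1% — Curriculum Y is higher every time.

stratified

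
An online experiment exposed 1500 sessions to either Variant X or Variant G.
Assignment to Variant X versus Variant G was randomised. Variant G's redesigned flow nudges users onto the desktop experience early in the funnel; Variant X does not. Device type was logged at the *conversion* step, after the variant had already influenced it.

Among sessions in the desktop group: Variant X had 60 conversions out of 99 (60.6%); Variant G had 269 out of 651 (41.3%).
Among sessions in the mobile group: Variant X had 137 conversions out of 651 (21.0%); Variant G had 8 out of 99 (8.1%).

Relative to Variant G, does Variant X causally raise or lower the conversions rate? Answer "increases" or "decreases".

Variant X is higher inside every device type stratum but Variant G is higher in aggregate. Whether to stratify depends on how device type relates to the variant.
Device type is downstream of the variant. One should not condition on a consequence of treatment, so the overall rates are the right comparison.
Pooled: Variant X 26.3% vs Variant G 36.9%; Variant G is higher overall.

decreases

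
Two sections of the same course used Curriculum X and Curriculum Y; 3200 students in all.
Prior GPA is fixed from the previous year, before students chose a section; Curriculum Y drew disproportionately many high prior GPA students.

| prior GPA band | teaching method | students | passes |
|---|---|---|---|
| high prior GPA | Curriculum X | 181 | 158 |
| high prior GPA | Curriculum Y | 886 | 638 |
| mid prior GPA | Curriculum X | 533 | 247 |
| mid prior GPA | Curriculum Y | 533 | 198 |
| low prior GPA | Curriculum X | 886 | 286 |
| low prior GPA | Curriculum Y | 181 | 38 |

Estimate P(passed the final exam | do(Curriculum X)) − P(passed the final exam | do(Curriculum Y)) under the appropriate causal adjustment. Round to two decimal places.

+0.12

Curriculum X is higher inside every prior GPA band stratum but Curriculum Y is higher in aggregate. Whether to stratify depends on how prior GPA band relates to the teaching method.
Nothing the teaching method does changes prior GPA band; the imbalance is an allocation artefact. With prior GPA band also predicting the outcome, the pooled figure is confounded, and the within-stratum comparison is the causal one.
Adjusting over the population distribution of prior GPA band: 0.333·(0.873−0.720) + 0.333·(0.463−0.371) + 0.333·(0.323−0.210) = +0.119.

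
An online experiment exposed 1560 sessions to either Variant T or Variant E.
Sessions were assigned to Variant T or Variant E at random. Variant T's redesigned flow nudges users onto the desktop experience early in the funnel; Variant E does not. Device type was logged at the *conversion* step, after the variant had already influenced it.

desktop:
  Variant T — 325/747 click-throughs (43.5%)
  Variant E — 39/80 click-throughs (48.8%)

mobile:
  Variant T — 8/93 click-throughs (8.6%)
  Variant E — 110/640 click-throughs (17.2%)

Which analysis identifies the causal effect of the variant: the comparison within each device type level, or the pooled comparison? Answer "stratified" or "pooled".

pooled

Device type is recorded after the variant and is itself shifted by it — it sits on the causal path from variant to outcome. Conditioning on a mediator would strip out part of the effect we want; the pooled comparison gives the total causal effect.
Pooled: Variant T 39.6% vs Variant E 20.7%; Variant T is higher overall.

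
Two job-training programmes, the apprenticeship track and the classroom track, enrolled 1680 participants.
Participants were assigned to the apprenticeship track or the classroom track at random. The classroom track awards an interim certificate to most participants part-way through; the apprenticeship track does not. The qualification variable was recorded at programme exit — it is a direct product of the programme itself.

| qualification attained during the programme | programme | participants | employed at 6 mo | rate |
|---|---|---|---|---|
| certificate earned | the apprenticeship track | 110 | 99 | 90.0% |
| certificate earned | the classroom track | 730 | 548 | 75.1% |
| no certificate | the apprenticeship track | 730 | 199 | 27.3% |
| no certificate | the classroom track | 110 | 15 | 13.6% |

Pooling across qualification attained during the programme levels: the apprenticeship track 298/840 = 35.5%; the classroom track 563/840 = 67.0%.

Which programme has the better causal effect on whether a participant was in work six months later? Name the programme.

Qualification attained during the programme is recorded after the programme and is itself shifted by it — it sits on the causal path from programme to outcome. Conditioning on a mediator would strip out part of the effect we want; the pooled comparison gives the total causal effect.
Pooled: the apprenticeship track 35.5% vs the classroom track 67.0%; the classroom track is higher overall.

the classroom track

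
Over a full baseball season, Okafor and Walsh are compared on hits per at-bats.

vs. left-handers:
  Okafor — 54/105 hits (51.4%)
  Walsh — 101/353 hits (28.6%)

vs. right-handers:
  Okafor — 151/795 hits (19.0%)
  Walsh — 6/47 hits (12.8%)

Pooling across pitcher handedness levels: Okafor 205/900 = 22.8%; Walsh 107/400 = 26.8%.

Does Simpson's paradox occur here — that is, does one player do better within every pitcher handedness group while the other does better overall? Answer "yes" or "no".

Within each pitcher handedness level (vs. left-handers 51.4% vs 28.6%; vs. right-handers 19.0% vs 12.8%), Okafor has the higher rate every time. Pooled: 22.8% vs 26.8% — Walsh has the higher rate overall. The two comparisons disagree.

yes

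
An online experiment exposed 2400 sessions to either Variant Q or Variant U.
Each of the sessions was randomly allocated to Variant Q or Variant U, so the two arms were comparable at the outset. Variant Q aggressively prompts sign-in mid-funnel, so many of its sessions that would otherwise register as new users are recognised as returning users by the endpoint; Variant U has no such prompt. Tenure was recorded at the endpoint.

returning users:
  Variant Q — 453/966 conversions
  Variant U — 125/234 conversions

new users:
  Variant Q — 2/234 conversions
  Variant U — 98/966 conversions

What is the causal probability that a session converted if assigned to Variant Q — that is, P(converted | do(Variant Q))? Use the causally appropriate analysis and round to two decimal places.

Stratifying would compare variants among sessions the variants themselves sorted into user tenure groups — a form of selection on an intermediate. The unconditioned pooled rates give the total causal effect.
So P(outcome | do(Variant Q)) is just the pooled rate for Variant Q: 455/1200 = 0.379.

0.38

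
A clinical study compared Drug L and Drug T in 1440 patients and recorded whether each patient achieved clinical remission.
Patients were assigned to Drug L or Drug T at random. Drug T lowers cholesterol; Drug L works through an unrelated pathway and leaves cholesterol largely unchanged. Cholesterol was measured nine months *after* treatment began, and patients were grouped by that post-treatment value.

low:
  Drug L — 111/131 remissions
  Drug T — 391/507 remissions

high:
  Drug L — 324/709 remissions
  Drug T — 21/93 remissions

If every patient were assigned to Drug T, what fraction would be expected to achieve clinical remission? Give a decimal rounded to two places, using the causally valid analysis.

0.69

Within every cholesterol level Drug L has the higher rate, yet pooled Drug T does — Simpson's reversal.
Cholesterol is recorded after the drug and is itself shifted by it — it sits on the causal path from drug to outcome. Conditioning on a mediator would strip out part of the effect we want; the pooled comparison gives the total causal effect.
So P(outcome | do(Drug T)) is just the pooled rate for Drug T: 412/600 = 0.687.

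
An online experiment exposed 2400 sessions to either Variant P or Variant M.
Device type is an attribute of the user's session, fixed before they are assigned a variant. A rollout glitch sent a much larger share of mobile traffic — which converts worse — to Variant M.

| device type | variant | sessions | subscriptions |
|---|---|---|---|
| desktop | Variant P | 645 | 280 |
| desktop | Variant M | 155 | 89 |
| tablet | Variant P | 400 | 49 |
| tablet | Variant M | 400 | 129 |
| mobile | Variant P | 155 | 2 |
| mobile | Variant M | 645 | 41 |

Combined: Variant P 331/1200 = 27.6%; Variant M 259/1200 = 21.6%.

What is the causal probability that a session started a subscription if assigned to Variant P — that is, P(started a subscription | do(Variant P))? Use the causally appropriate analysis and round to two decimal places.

The imbalance in device type arose from how sessions were allocated, not from anything the variant did; and device type independently affects the outcome. The pooled gap is confounded — condition on device type.
Standardising Variant P to the population device type mix: 0.333·280/645 + 0.333·49/400 + 0.333·2/155 = 0.190.

0.19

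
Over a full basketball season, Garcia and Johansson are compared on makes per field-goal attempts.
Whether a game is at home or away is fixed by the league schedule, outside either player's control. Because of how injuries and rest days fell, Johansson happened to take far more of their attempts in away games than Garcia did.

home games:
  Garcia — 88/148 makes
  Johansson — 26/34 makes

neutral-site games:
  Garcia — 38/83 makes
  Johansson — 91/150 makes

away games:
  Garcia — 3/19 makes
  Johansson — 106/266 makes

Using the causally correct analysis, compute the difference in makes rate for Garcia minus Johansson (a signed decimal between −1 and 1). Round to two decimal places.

The imbalance in game venue arose from how field-goal attempts were allocated, not from anything the player did; and game venue independently affects the outcome. The pooled gap is confounded — condition on game venue.
Adjusting over the population distribution of game venue: 0.260·(0.595−0.765) + 0.333·(0.458−0.607) + 0.407·(0.158−0.398) = -0.192.

-0.19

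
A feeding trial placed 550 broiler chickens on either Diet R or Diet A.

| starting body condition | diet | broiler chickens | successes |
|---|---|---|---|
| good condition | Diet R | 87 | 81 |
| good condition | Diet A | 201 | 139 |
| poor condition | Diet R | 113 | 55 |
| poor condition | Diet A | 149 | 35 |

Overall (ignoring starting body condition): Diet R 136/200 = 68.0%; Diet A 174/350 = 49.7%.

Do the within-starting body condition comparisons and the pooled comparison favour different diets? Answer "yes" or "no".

Within each starting body condition level (good condition 93.1% vs 69.2%; poor condition 48.7% vs 23.5%), Diet R has the higher rate every time. Pooled: 68.0% vs 49.7% — Diet R has the higher rate overall. They agree.

no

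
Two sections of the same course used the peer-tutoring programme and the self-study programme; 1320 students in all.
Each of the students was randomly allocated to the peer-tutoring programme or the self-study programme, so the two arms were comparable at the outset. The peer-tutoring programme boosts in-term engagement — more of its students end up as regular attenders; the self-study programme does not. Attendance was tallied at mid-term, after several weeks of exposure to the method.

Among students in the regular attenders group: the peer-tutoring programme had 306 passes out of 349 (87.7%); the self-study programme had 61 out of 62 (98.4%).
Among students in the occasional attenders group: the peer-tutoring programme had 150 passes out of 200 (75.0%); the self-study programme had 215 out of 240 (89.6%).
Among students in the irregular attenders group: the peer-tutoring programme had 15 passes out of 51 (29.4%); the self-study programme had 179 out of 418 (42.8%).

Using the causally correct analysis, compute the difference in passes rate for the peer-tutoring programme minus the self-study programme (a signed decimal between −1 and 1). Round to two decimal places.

+0.15

The distribution of mid-term attendance is itself part of what the teaching method does — it is an intermediate outcome. Holding it fixed would remove that part of the effect; the total effect is the pooled difference.
The causal difference is the pooled difference: 0.785 − 0.632 = +0.153.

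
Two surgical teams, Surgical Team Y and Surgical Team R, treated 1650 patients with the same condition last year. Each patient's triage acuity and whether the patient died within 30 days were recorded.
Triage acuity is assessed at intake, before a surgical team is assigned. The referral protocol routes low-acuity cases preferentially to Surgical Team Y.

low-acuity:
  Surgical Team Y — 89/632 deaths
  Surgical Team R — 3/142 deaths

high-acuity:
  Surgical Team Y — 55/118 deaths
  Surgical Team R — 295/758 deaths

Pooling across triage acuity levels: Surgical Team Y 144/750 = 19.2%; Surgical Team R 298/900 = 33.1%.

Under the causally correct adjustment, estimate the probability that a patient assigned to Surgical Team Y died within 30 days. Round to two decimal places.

0.31

The imbalance in triage acuity arose from how patients were allocated, not from anything the surgical team did; and triage acuity independently affects the outcome. The pooled gap is confounded — condition on triage acuity.
Standardising Surgical Team Y to the population triage acuity mix: 0.469·89/632 + 0.531·55/118 = 0.314.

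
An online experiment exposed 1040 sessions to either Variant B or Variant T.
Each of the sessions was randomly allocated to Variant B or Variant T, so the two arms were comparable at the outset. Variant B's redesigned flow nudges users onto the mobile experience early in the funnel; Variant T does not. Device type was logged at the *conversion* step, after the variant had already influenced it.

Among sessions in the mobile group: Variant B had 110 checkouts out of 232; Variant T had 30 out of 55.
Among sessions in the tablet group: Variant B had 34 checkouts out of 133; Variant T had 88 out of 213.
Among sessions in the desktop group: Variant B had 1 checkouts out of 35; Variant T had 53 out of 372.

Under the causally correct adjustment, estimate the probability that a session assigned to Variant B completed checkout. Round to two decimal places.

0.36

The stratified and pooled comparisons disagree (Variant T wins within each device type; Variant B wins overall), so the answer turns on the causal role of device type.
Because the variant influences device type, device type is a post-treatment mediator, not a confounder. Stratifying on it would bias the estimate; the causal effect is the crude pooled difference.
So P(outcome | do(Variant B)) is just the pooled rate for Variant B: 145/400 = 0.362.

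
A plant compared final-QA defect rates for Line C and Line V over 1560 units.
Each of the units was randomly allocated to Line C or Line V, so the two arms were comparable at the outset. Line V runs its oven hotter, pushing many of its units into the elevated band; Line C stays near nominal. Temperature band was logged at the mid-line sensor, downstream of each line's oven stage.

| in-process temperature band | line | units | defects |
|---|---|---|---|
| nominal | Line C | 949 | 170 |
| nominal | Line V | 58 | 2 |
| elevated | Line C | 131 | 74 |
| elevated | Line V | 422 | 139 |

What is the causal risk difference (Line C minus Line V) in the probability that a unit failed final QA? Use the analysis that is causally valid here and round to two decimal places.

In-process temperature band is recorded after the line and is itself shifted by it — it sits on the causal path from line to outcome. Conditioning on a mediator would strip out part of the effect we want; the pooled comparison gives the total causal effect.
The causal difference is the pooled difference: 0.226 − 0.294 = -0.068.

-0.07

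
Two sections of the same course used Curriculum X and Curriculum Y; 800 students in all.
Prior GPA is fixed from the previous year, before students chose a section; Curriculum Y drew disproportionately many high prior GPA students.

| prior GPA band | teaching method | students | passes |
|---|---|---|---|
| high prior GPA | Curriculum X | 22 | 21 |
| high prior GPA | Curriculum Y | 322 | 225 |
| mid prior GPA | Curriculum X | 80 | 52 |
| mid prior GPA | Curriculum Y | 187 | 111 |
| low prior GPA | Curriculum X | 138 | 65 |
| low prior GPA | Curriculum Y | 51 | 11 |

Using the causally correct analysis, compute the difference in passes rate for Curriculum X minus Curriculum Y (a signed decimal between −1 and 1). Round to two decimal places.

Since prior GPA band is a pre-existing factor (not a product of the teaching method) and it affects the outcome on its own, it is a confounder. The stratified rates, not the pooled rate, identify the causal effect.
Adjusting over the population distribution of prior GPA band: 0.430·(0.955−0.699) + 0.334·(0.650−0.594) + 0.236·(0.471−0.216) = +0.189.

+0.19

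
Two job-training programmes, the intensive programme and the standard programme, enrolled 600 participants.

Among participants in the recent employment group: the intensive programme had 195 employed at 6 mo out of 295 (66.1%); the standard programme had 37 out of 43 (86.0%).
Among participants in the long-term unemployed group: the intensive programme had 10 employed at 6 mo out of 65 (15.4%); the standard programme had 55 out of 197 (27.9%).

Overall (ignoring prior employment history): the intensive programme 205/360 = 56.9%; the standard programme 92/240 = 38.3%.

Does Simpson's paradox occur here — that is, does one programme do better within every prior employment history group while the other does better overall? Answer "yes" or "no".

Within each prior employment history level (recent employment 66.1% vs 86.0%; long-term unemployed 15.4% vs 27.9%), the standard programme has the higher rate every time. Pooled: 56.9% vs 38.3% — the intensive programme has the higher rate overall. The two comparisons disagree.

yes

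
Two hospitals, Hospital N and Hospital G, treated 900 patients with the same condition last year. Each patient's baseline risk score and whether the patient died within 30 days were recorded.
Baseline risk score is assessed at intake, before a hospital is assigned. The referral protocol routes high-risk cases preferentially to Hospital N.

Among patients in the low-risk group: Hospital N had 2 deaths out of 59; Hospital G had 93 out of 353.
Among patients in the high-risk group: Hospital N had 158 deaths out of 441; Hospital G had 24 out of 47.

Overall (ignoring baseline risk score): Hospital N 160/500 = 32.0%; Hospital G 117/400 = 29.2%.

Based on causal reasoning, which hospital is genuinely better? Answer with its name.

Hospital N

The baseline risk score-specific comparison favours Hospital N throughout, but the pooled figures favour Hospital G. The question is whether to condition on baseline risk score.
The imbalance in baseline risk score arose from how patients were allocated, not from anything the hospital did; and baseline risk score independently affects the outcome. The pooled gap is confounded — condition on baseline risk score.
Within each level — low-risk: 3.4% vs 26.3%; high-risk: 35.8% vs 51.1% — Hospital N is lower every time.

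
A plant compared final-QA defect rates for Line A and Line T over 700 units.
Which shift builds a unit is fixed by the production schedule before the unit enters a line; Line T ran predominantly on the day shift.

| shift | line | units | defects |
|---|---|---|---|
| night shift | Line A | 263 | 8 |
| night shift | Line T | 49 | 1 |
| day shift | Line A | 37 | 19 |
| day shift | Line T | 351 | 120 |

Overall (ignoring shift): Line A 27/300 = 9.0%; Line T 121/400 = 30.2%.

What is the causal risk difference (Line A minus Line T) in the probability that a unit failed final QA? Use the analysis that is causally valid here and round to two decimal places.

Line T is lower inside every shift stratum but Line A is lower in aggregate. Whether to stratify depends on how shift relates to the line.
Here shift is a common cause — it drives both which line a case falls under and the outcome. The crude comparison mixes populations; the stratum-specific rates are the causally relevant ones.
Adjusting over the population distribution of shift: 0.446·(0.030−0.020) + 0.554·(0.514−0.342) = +0.100.

+0.10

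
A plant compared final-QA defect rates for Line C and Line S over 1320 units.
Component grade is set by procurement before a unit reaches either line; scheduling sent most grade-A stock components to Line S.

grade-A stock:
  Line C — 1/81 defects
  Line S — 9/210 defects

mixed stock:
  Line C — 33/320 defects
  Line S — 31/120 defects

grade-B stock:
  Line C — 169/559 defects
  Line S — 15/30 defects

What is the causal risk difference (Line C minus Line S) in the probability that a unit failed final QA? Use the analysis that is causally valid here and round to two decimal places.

Within every component grade level Line C has the lower rate, yet pooled Line S does — Simpson's reversal.
Since component grade is a pre-existing factor (not a product of the line) and it affects the outcome on its own, it is a confounder. The stratified rates, not the pooled rate, identify the causal effect.
Adjusting over the population distribution of component grade: 0.220·(0.012−0.043) + 0.333·(0.103−0.258) + 0.446·(0.302−0.500) = -0.147.

-0.15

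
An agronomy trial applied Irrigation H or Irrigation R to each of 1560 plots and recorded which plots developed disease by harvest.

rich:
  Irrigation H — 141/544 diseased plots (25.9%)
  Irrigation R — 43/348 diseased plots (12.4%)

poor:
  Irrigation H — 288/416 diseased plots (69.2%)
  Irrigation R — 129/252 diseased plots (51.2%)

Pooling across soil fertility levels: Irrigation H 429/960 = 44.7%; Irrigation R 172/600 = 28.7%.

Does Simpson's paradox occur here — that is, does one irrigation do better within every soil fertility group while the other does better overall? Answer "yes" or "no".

Within each soil fertility level (rich 25.9% vs 12.4%; poor 69.2% vs 51.2%), Irrigation R has the lower rate every time. Pooled: 44.7% vs 28.7% — Irrigation R has the lower rate overall. They agree.

no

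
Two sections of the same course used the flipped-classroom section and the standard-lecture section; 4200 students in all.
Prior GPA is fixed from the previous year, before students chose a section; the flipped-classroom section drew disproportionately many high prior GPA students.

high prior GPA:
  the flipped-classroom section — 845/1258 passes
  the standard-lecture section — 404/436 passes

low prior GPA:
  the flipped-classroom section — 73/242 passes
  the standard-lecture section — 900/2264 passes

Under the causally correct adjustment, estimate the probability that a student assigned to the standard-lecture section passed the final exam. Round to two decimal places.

0.61

Prior GPA band is set before the teaching method has any effect — it is not caused by the teaching method — and it independently drives the outcome. That makes it a confounder, so the causal comparison is within prior GPA band levels.
Standardising the standard-lecture section to the population prior GPA band mix: 0.403·404/436 + 0.597·900/2264 = 0.611.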